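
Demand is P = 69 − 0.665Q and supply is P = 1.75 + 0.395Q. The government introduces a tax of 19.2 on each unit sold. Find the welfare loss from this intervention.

Competitive equilibrium: 69 − 0.665Q = 1.75 + 0.395Q → Q* = 63.4434, P* = 26.8101.
With the tax, the buyer price exceeds the seller price by 19.2: (69 − 0.665Q) − (1.75 + 0.395Q) = 19.2 → Q' = 45.3302.
ΔQ = 63.4434 − 45.3302 = 18.1132; the wedge equals the tax, 19.2.
Welfare loss = ½ × 18.1132 × 19.2 = 173.89.

173.89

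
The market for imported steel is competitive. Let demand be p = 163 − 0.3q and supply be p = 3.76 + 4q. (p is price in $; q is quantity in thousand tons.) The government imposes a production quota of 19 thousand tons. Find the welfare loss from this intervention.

Competitive equilibrium: 163 − 0.3q = 3.76 + 4q → q* = 37.0326, p* = 151.8902.
At q = 19: demand price = 163 − 0.3·19 = 157.3; supply price = 3.76 + 4·19 = 79.76.
Δq = 37.0326 − 19 = 18.0326; wedge = 157.3 − 79.76 = 77.54.
Welfare loss = ½ × 18.0326 × 77.54 = $699.12 thousand.

$699.12 thousand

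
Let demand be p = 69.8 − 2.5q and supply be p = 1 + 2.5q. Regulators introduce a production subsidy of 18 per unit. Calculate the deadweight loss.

32.40

Competitive equilibrium: 69.8 − 2.5q = 1 + 2.5q → q* = 13.76, p* = 35.4.
The subsidy lowers effective supply by 18: p = 2.5q − 17.
New quantity: 69.8 − 2.5q = 2.5q − 17 → q' = 17.36.
Overproduction Δq = 17.36 − 13.76 = 3.6; wedge = subsidy = 18.
Deadweight loss = ½ × 3.6 × 18 = 32.40.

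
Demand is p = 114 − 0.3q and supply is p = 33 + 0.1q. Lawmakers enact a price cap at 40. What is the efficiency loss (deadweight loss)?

Competitive equilibrium: 114 − 0.3q = 33 + 0.1q → q* = 202.5, p* = 53.25.
At the ceiling p = 40, quantity supplied = (40 − 33)/0.1 = 70.
Willingness to pay at q' = 70: 114 − 0.3·70 = 93.
Δq = 202.5 − 70 = 132.5; wedge = 93 − 40 = 53.
Welfare loss = ½ × 132.5 × 53 = 3511.25.

3511.25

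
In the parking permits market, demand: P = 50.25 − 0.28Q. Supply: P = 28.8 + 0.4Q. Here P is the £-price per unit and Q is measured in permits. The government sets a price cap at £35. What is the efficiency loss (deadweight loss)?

Competitive equilibrium: 50.25 − 0.28Q = 28.8 + 0.4Q → Q* = 31.5441, P* = 41.4176.
At the ceiling P = 35, quantity supplied = (35 − 28.8)/0.4 = 15.5.
Willingness to pay at Q' = 15.5: 50.25 − 0.28·15.5 = 45.91.
ΔQ = 31.5441 − 15.5 = 16.0441; wedge = 45.91 − 35 = 10.91.
The triangle = ½ × 16.0441 × 10.91 = £87.52.

£87.52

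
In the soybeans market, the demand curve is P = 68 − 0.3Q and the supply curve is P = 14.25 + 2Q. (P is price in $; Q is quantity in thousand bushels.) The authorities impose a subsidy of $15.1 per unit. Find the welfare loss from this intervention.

$49.57 thousand

Competitive equilibrium: 68 − 0.3Q = 14.25 + 2Q → Q* = 23.3696, P* = 60.9891.
The subsidy lowers effective supply by 15.1: P = 2Q − 0.85.
New quantity: 68 − 0.3Q = 2Q − 0.85 → Q' = 29.9348.
Overproduction ΔQ = 29.9348 − 23.3696 = 6.5652; wedge = subsidy = 15.1.
Deadweight loss = ½ × 6.5652 × 15.1 = $49.57 thousand.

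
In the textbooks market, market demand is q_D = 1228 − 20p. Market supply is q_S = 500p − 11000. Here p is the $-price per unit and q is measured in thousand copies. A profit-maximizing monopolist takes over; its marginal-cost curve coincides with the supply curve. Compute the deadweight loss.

$3586.73 thousand

In inverse form: demand p = 61.4 − 0.05q, supply p = 22 + 0.002q.
Competitive equilibrium: 61.4 − 0.05q = 22 + 0.002q → q* = 757.69231, p* = 23.51538.
Marginal revenue: MR = 61.4 − 0.1q. Set MR = MC: 61.4 − 0.1q = 22 + 0.002q → q_m = 386.27451.
Price p_m = 61.4 − 0.05·386.27451 = 42.08627; MC(q_m) = 22 + 0.002·386.27451 = 22.77255.
Competitive q* = 757.69231, so Δq = 371.4178; wedge = 42.08627 − 22.77255 = 19.31372.
Welfare loss = ½ × 371.4178 × 19.31372 = $3586.73 thousand.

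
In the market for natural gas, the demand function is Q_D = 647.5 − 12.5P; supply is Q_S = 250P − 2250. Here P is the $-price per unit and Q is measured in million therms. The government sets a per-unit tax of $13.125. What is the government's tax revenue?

$4636.72 million

In inverse form: demand P = 51.8 − 0.08Q, supply P = 9 + 0.004Q.
Competitive equilibrium: 51.8 − 0.08Q = 9 + 0.004Q → Q* = 509.5238, P* = 11.0381.
With the tax, the buyer price exceeds the seller price by 13.125: (51.8 − 0.08Q) − (9 + 0.004Q) = 13.125 → Q' = 353.2738.
Tax revenue = 13.125 × 353.2738 = $4636.72 million.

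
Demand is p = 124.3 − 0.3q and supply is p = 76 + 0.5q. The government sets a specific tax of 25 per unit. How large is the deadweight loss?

390.625

Competitive equilibrium: 124.3 − 0.3q = 76 + 0.5q → q* = 60.375, p* = 106.1875.
With the tax, the buyer price exceeds the seller price by 25: (124.3 − 0.3q) − (76 + 0.5q) = 25 → q' = 29.125.
Δq = 60.375 − 29.125 = 31.25; the wedge equals the tax, 25.
The triangle = ½ × 31.25 × 25 = 390.625.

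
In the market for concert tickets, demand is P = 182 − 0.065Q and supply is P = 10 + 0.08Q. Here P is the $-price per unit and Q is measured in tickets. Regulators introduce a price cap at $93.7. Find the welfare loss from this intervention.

$1420.13

Competitive equilibrium: 182 − 0.065Q = 10 + 0.08Q → Q* = 1186.2069, P* = 104.8966.
At the ceiling P = 93.7, quantity supplied = (93.7 − 10)/0.08 = 1046.25.
Willingness to pay at Q' = 1046.25: 182 − 0.065·1046.25 = 113.9938.
ΔQ = 1186.2069 − 1046.25 = 139.9569; wedge = 113.9938 − 93.7 = 20.2938.
The triangle = ½ × 139.9569 × 20.2938 = $1420.13.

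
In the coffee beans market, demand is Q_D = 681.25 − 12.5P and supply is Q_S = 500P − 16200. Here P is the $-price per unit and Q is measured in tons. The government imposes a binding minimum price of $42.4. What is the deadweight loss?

In inverse form: demand P = 54.5 − 0.08Q, supply P = 32.4 + 0.002Q.
Competitive equilibrium: 54.5 − 0.08Q = 32.4 + 0.002Q → Q* = 269.5122, P* = 32.939.
At the floor P = 42.4, quantity demanded = (54.5 − 42.4)/0.08 = 151.25.
Sellers' marginal cost at Q' = 151.25: 32.4 + 0.002·151.25 = 32.7025.
ΔQ = 269.5122 − 151.25 = 118.2622; wedge = 42.4 − 32.7025 = 9.6975.
The triangle = ½ × 118.2622 × 9.6975 = $573.42.

$573.42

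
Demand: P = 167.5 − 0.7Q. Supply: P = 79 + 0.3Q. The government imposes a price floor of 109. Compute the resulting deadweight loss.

12.15

Competitive equilibrium: 167.5 − 0.7Q = 79 + 0.3Q → Q* = 88.5, P* = 105.55.
At the floor P = 109, quantity demanded = (167.5 − 109)/0.7 = 83.5714.
Sellers' marginal cost at Q' = 83.5714: 79 + 0.3·83.5714 = 104.0714.
ΔQ = 88.5 − 83.5714 = 4.9286; wedge = 109 − 104.0714 = 4.9286.
Welfare loss = ½ × 4.9286 × 4.9286 = 12.15.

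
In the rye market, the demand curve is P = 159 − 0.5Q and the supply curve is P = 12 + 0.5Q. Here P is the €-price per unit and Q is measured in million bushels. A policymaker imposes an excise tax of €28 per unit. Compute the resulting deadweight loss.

€392 million

Competitive equilibrium: 159 − 0.5Q = 12 + 0.5Q → Q* = 147, P* = 85.5.
With the tax, the buyer price exceeds the seller price by 28: (159 − 0.5Q) − (12 + 0.5Q) = 28 → Q' = 119.
ΔQ = 147 − 119 = 28; the wedge equals the tax, 28.
Welfare loss = ½ × 28 × 28 = €392 million.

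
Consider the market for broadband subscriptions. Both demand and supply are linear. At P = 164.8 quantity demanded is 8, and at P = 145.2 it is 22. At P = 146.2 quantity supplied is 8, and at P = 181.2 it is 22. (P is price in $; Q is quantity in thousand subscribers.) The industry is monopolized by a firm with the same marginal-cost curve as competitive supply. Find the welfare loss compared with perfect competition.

$22.19 thousand

Demand slope = (145.2 − 164.8)/(22 − 8) = −1.4, so P = 176 − 1.4Q.
Supply slope = (181.2 − 146.2)/(22 − 8) = 2.5, so P = 126.2 + 2.5Q.
Competitive equilibrium: 176 − 1.4Q = 126.2 + 2.5Q → Q* = 12.7692, P* = 158.1231.
Marginal revenue: MR = 176 − 2.8Q. Set MR = MC: 176 − 2.8Q = 126.2 + 2.5Q → Q_m = 9.3962.
Price P_m = 176 − 1.4·9.3962 = 162.8453; MC(Q_m) = 126.2 + 2.5·9.3962 = 149.6905.
Competitive Q* = 12.7692, so ΔQ = 3.373; wedge = 162.8453 − 149.6905 = 13.1548.
DWL = ½ × 3.373 × 13.1548 = $22.19 thousand.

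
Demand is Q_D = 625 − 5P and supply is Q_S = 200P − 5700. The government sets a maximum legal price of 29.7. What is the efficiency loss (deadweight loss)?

5456.80

In inverse form: demand P = 125 − 0.2Q, supply P = 28.5 + 0.005Q.
Competitive equilibrium: 125 − 0.2Q = 28.5 + 0.005Q → Q* = 470.7317, P* = 30.8537.
At the ceiling P = 29.7, quantity supplied = (29.7 − 28.5)/0.005 = 240.
Willingness to pay at Q' = 240: 125 − 0.2·240 = 77.
ΔQ = 470.7317 − 240 = 230.7317; wedge = 77 − 29.7 = 47.3.
The triangle = ½ × 230.7317 × 47.3 = 5456.80.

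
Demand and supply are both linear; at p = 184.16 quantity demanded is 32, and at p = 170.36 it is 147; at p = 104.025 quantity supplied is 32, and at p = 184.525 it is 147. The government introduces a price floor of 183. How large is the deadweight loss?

3179.29

Demand slope = (170.36 − 184.16)/(147 − 32) = −0.12, so p = 188 − 0.12q.
Supply slope = (184.525 − 104.025)/(147 − 32) = 0.7, so p = 81.625 + 0.7q.
Competitive equilibrium: 188 − 0.12q = 81.625 + 0.7q → q* = 129.7256, p* = 172.4329.
At the floor p = 183, quantity demanded = (188 − 183)/0.12 = 41.6667.
Sellers' marginal cost at q' = 41.6667: 81.625 + 0.7·41.6667 = 110.7917.
Δq = 129.7256 − 41.6667 = 88.0589; wedge = 183 − 110.7917 = 72.2083.
Deadweight loss = ½ × 88.0589 × 72.2083 = 3179.29.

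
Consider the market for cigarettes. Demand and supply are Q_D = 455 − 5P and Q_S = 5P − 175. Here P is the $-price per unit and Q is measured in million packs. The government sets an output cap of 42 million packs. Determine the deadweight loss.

In inverse form: demand P = 91 − 0.2Q, supply P = 35 + 0.2Q.
Competitive equilibrium: 91 − 0.2Q = 35 + 0.2Q → Q* = 140, P* = 63.
At Q = 42: demand price = 91 − 0.2·42 = 82.6; supply price = 35 + 0.2·42 = 43.4.
ΔQ = 140 − 42 = 98; wedge = 82.6 − 43.4 = 39.2.
The triangle = ½ × 98 × 39.2 = $1920.80 million.

$1920.80 million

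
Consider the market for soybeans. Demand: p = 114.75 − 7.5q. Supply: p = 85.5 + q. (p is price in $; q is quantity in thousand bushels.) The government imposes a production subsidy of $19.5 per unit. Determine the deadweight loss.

$22.37 thousand

Competitive equilibrium: 114.75 − 7.5q = 85.5 + q → q* = 3.4412, p* = 88.9412.
The subsidy lowers effective supply by 19.5: p = 66 + q.
New quantity: 114.75 − 7.5q = 66 + q → q' = 5.7353.
Overproduction Δq = 5.7353 − 3.4412 = 2.2941; wedge = subsidy = 19.5.
Welfare loss = ½ × 2.2941 × 19.5 = $22.37 thousand.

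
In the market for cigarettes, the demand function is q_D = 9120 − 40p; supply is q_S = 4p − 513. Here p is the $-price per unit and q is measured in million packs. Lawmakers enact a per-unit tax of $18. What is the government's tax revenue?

$5350.91 million

In inverse form: demand p = 228 − 0.025q, supply p = 128.25 + 0.25q.
Competitive equilibrium: 228 − 0.025q = 128.25 + 0.25q → q* = 362.7273, p* = 218.9318.
With the tax, the buyer price exceeds the seller price by 18: (228 − 0.025q) − (128.25 + 0.25q) = 18 → q' = 297.2727.
Tax revenue = 18 × 297.2727 = $5350.91 million.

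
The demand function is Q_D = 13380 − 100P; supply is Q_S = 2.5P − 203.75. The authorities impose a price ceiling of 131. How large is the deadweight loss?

In inverse form: demand P = 133.8 − 0.01Q, supply P = 81.5 + 0.4Q.
Competitive equilibrium: 133.8 − 0.01Q = 81.5 + 0.4Q → Q* = 127.561, P* = 132.5244.
At the ceiling P = 131, quantity supplied = (131 − 81.5)/0.4 = 123.75.
Willingness to pay at Q' = 123.75: 133.8 − 0.01·123.75 = 132.5625.
ΔQ = 127.561 − 123.75 = 3.811; wedge = 132.5625 − 131 = 1.5625.
Deadweight loss = ½ × 3.811 × 1.5625 = 2.98.

2.98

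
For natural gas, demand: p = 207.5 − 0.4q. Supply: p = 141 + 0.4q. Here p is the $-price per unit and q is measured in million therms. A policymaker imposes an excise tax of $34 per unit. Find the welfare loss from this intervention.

Competitive equilibrium: 207.5 − 0.4q = 141 + 0.4q → q* = 83.125, p* = 174.25.
With the tax, the buyer price exceeds the seller price by 34: (207.5 − 0.4q) − (141 + 0.4q) = 34 → q' = 40.625.
Δq = 83.125 − 40.625 = 42.5; the wedge equals the tax, 34.
Welfare loss = ½ × 42.5 × 34 = $722.50 million.

$722.50 million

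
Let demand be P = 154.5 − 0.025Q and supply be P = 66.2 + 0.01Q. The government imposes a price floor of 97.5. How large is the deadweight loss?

1032.14

Competitive equilibrium: 154.5 − 0.025Q = 66.2 + 0.01Q → Q* = 2522.8571, P* = 91.4286.
At the floor P = 97.5, quantity demanded = (154.5 − 97.5)/0.025 = 2280.
Sellers' marginal cost at Q' = 2280: 66.2 + 0.01·2280 = 89.
ΔQ = 2522.8571 − 2280 = 242.8571; wedge = 97.5 − 89 = 8.5.
DWL = ½ × 242.8571 × 8.5 = 1032.14.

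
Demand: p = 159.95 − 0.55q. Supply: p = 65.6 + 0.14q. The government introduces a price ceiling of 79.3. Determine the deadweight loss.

Competitive equilibrium: 159.95 − 0.55q = 65.6 + 0.14q → q* = 136.7391, p* = 84.7435.
At the ceiling p = 79.3, quantity supplied = (79.3 − 65.6)/0.14 = 97.8571.
Willingness to pay at q' = 97.8571: 159.95 − 0.55·97.8571 = 106.1286.
Δq = 136.7391 − 97.8571 = 38.882; wedge = 106.1286 − 79.3 = 26.8286.
Deadweight loss = ½ × 38.882 × 26.8286 = 521.57.

521.57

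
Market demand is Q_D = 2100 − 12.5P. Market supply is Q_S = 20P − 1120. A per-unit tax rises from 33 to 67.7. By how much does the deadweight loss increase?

13439.58

In inverse form: demand P = 168 − 0.08Q, supply P = 56 + 0.05Q.
Competitive equilibrium: 168 − 0.08Q = 56 + 0.05Q → Q* = 861.5385, P* = 99.0769.
For a per-unit tax t: ΔQ = t/0.13, so DWL = ½·t·(t/0.13) = t²/0.26.
At t = 33: DWL = 4188.462. At t = 67.7: DWL = 17628.038.
Increase = 17628.038 − 4188.462 = 13439.58.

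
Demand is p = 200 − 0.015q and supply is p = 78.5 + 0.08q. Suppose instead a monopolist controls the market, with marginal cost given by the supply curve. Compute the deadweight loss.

Competitive equilibrium: 200 − 0.015q = 78.5 + 0.08q → q* = 1278.9474, p* = 180.8158.
Marginal revenue: MR = 200 − 0.03q. Set MR = MC: 200 − 0.03q = 78.5 + 0.08q → q_m = 1104.5455.
Price p_m = 200 − 0.015·1104.5455 = 183.4318; MC(q_m) = 78.5 + 0.08·1104.5455 = 166.8636.
Competitive q* = 1278.9474, so Δq = 174.4019; wedge = 183.4318 − 166.8636 = 16.5682.
The triangle = ½ × 174.4019 × 16.5682 = 1444.76.

1444.76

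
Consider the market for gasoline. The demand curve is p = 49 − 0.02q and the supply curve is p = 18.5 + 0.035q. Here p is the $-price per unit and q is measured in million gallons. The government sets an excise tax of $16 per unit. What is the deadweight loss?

$2327.27 million

Competitive equilibrium: 49 − 0.02q = 18.5 + 0.035q → q* = 554.5455, p* = 37.9091.
With the tax, the buyer price exceeds the seller price by 16: (49 − 0.02q) − (18.5 + 0.035q) = 16 → q' = 263.6364.
Δq = 554.5455 − 263.6364 = 290.9091; the wedge equals the tax, 16.
Welfare loss = ½ × 290.9091 × 16 = $2327.27 million.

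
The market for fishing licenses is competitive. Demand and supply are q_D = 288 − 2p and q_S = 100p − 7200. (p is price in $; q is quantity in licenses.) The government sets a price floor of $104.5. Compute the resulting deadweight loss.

$985.81

In inverse form: demand p = 144 − 0.5q, supply p = 72 + 0.01q.
Competitive equilibrium: 144 − 0.5q = 72 + 0.01q → q* = 141.1765, p* = 73.4118.
At the floor p = 104.5, quantity demanded = (144 − 104.5)/0.5 = 79.
Sellers' marginal cost at q' = 79: 72 + 0.01·79 = 72.79.
Δq = 141.1765 − 79 = 62.1765; wedge = 104.5 − 72.79 = 31.71.
Deadweight loss = ½ × 62.1765 × 31.71 = $985.81.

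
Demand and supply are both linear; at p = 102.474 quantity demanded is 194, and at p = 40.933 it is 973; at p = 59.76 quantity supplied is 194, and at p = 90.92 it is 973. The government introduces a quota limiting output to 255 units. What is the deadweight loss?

Demand slope = (40.933 − 102.474)/(973 − 194) = −0.079, so p = 117.8 − 0.079q.
Supply slope = (90.92 − 59.76)/(973 − 194) = 0.04, so p = 52 + 0.04q.
Competitive equilibrium: 117.8 − 0.079q = 52 + 0.04q → q* = 552.9412, p* = 74.1176.
At q = 255: demand price = 117.8 − 0.079·255 = 97.655; supply price = 52 + 0.04·255 = 62.2.
Δq = 552.9412 − 255 = 297.9412; wedge = 97.655 − 62.2 = 35.455.
DWL = ½ × 297.9412 × 35.455 = 5281.75.

5281.75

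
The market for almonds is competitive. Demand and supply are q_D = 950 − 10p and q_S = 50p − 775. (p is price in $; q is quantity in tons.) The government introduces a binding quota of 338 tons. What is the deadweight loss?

In inverse form: demand p = 95 − 0.1q, supply p = 15.5 + 0.02q.
Competitive equilibrium: 95 − 0.1q = 15.5 + 0.02q → q* = 662.5, p* = 28.75.
At q = 338: demand price = 95 − 0.1·338 = 61.2; supply price = 15.5 + 0.02·338 = 22.26.
Δq = 662.5 − 338 = 324.5; wedge = 61.2 − 22.26 = 38.94.
DWL = ½ × 324.5 × 38.94 = $6318.015.

$6318.015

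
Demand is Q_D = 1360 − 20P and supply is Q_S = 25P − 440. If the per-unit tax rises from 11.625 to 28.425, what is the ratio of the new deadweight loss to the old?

5.979

In inverse form: demand P = 68 − 0.05Q, supply P = 17.6 + 0.04Q.
Competitive equilibrium: 68 − 0.05Q = 17.6 + 0.04Q → Q* = 560, P* = 40.
For a per-unit tax t: ΔQ = t/0.09, so DWL = ½·t·(t/0.09) = t²/0.18.
At t = 11.625: DWL = 750.781. At t = 28.425: DWL = 4488.781.
Ratio = (28.425/11.625)² = 5.979.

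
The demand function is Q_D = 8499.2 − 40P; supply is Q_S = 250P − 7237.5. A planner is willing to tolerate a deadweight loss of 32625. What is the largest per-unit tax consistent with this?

In inverse form: demand P = 212.48 − 0.025Q, supply P = 28.95 + 0.004Q.
Competitive equilibrium: 212.48 − 0.025Q = 28.95 + 0.004Q → Q* = 6328.6207, P* = 54.2645.
A tax t gives ΔQ = t/0.029 and wedge t, so DWL = t²/0.058.
t²/0.058 = 32625 → t² = 1892.25 → t = 43.5.

43.5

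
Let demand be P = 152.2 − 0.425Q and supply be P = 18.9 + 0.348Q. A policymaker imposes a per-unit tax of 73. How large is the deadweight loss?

3446.96

Competitive equilibrium: 152.2 − 0.425Q = 18.9 + 0.348Q → Q* = 172.445, P* = 78.9109.
With the tax, the buyer price exceeds the seller price by 73: (152.2 − 0.425Q) − (18.9 + 0.348Q) = 73 → Q' = 78.0078.
ΔQ = 172.445 − 78.0078 = 94.4372; the wedge equals the tax, 73.
The triangle = ½ × 94.4372 × 73 = 3446.96.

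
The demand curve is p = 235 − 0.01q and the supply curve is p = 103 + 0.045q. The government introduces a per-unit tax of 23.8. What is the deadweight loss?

Competitive equilibrium: 235 − 0.01q = 103 + 0.045q → q* = 2400, p* = 211.
With the tax, the buyer price exceeds the seller price by 23.8: (235 − 0.01q) − (103 + 0.045q) = 23.8 → q' = 1967.2727.
Δq = 2400 − 1967.2727 = 432.7273; the wedge equals the tax, 23.8.
The triangle = ½ × 432.7273 × 23.8 = 5149.45.

5149.45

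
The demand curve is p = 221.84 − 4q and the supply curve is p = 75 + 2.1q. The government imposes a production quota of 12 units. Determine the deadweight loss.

444.50

Competitive equilibrium: 221.84 − 4q = 75 + 2.1q → q* = 24.07213, p* = 125.55148.
At q = 12: demand price = 221.84 − 4·12 = 173.84; supply price = 75 + 2.1·12 = 100.2.
Δq = 24.07213 − 12 = 12.07213; wedge = 173.84 − 100.2 = 73.64.
DWL = ½ × 12.07213 × 73.64 = 444.50.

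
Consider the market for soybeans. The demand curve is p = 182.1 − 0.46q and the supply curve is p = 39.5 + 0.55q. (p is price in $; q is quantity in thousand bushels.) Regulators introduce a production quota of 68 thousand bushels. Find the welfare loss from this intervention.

$2705.03 thousand

Competitive equilibrium: 182.1 − 0.46q = 39.5 + 0.55q → q* = 141.1881, p* = 117.1535.
At q = 68: demand price = 182.1 − 0.46·68 = 150.82; supply price = 39.5 + 0.55·68 = 76.9.
Δq = 141.1881 − 68 = 73.1881; wedge = 150.82 − 76.9 = 73.92.
The triangle = ½ × 73.1881 × 73.92 = $2705.03 thousand.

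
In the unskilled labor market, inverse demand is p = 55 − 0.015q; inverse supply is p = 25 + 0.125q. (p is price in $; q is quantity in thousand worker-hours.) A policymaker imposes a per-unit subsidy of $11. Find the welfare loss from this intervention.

$432.14 thousand

Competitive equilibrium: 55 − 0.015q = 25 + 0.125q → q* = 214.2857, p* = 51.7857.
The subsidy lowers effective supply by 11: p = 14 + 0.125q.
New quantity: 55 − 0.015q = 14 + 0.125q → q' = 292.8571.
Overproduction Δq = 292.8571 − 214.2857 = 78.5714; wedge = subsidy = 11.
Deadweight loss = ½ × 78.5714 × 11 = $432.14 thousand.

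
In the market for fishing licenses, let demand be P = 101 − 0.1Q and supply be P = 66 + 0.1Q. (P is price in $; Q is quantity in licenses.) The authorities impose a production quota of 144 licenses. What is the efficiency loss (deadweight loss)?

Competitive equilibrium: 101 − 0.1Q = 66 + 0.1Q → Q* = 175, P* = 83.5.
At Q = 144: demand price = 101 − 0.1·144 = 86.6; supply price = 66 + 0.1·144 = 80.4.
ΔQ = 175 − 144 = 31; wedge = 86.6 − 80.4 = 6.2.
Deadweight loss = ½ × 31 × 6.2 = $96.10.

$96.10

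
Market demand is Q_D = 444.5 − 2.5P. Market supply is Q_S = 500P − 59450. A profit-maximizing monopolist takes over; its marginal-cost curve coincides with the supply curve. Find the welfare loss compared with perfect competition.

In inverse form: demand P = 177.8 − 0.4Q, supply P = 118.9 + 0.002Q.
Competitive equilibrium: 177.8 − 0.4Q = 118.9 + 0.002Q → Q* = 146.5174, P* = 119.193.
Marginal revenue: MR = 177.8 − 0.8Q. Set MR = MC: 177.8 − 0.8Q = 118.9 + 0.002Q → Q_m = 73.4414.
Price P_m = 177.8 − 0.4·73.4414 = 148.4234; MC(Q_m) = 118.9 + 0.002·73.4414 = 119.0469.
Competitive Q* = 146.5174, so ΔQ = 73.076; wedge = 148.4234 − 119.0469 = 29.3765.
Welfare loss = ½ × 73.076 × 29.3765 = 1073.36.

1073.36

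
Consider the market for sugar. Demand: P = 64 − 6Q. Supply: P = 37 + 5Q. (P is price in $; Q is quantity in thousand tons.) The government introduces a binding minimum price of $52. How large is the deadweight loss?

Competitive equilibrium: 64 − 6Q = 37 + 5Q → Q* = 2.4545, P* = 49.2727.
At the floor P = 52, quantity demanded = (64 − 52)/6 = 2.
Sellers' marginal cost at Q' = 2: 37 + 5·2 = 47.
ΔQ = 2.4545 − 2 = 0.4545; wedge = 52 − 47 = 5.
Welfare loss = ½ × 0.4545 × 5 = $1.14 thousand.

$1.14 thousand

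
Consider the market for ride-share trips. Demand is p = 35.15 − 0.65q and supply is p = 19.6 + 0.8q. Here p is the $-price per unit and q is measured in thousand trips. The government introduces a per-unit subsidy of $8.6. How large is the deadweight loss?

$25.50 thousand

Competitive equilibrium: 35.15 − 0.65q = 19.6 + 0.8q → q* = 10.7241, p* = 28.1793.
The subsidy lowers effective supply by 8.6: p = 11 + 0.8q.
New quantity: 35.15 − 0.65q = 11 + 0.8q → q' = 16.6552.
Overproduction Δq = 16.6552 − 10.7241 = 5.9311; wedge = subsidy = 8.6.
Deadweight loss = ½ × 5.9311 × 8.6 = $25.50 thousand.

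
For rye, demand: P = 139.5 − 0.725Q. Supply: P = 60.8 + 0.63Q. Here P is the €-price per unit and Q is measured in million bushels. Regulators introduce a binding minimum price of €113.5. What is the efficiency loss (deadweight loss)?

Competitive equilibrium: 139.5 − 0.725Q = 60.8 + 0.63Q → Q* = 58.0812, P* = 97.3911.
At the floor P = 113.5, quantity demanded = (139.5 − 113.5)/0.725 = 35.8621.
Sellers' marginal cost at Q' = 35.8621: 60.8 + 0.63·35.8621 = 83.3931.
ΔQ = 58.0812 − 35.8621 = 22.2191; wedge = 113.5 − 83.3931 = 30.1069.
The triangle = ½ × 22.2191 × 30.1069 = €334.47 million.

€334.47 million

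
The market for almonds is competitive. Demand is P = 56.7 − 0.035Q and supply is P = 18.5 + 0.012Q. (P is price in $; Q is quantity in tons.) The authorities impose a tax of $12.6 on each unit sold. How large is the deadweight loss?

Competitive equilibrium: 56.7 − 0.035Q = 18.5 + 0.012Q → Q* = 812.766, P* = 28.2532.
With the tax, the buyer price exceeds the seller price by 12.6: (56.7 − 0.035Q) − (18.5 + 0.012Q) = 12.6 → Q' = 544.6809.
ΔQ = 812.766 − 544.6809 = 268.0851; the wedge equals the tax, 12.6.
The triangle = ½ × 268.0851 × 12.6 = $1688.94.

$1688.94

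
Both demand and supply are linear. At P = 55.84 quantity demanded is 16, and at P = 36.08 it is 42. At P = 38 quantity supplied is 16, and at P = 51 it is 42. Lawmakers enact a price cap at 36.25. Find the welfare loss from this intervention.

Demand slope = (36.08 − 55.84)/(42 − 16) = −0.76, so P = 68 − 0.76Q.
Supply slope = (51 − 38)/(42 − 16) = 0.5, so P = 30 + 0.5Q.
Competitive equilibrium: 68 − 0.76Q = 30 + 0.5Q → Q* = 30.1587, P* = 45.0794.
At the ceiling P = 36.25, quantity supplied = (36.25 − 30)/0.5 = 12.5.
Willingness to pay at Q' = 12.5: 68 − 0.76·12.5 = 58.5.
ΔQ = 30.1587 − 12.5 = 17.6587; wedge = 58.5 − 36.25 = 22.25.
DWL = ½ × 17.6587 × 22.25 = 196.45.

196.45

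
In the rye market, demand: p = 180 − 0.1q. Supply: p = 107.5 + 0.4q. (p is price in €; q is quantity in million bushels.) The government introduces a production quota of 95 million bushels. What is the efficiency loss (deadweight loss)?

€625 million

Competitive equilibrium: 180 − 0.1q = 107.5 + 0.4q → q* = 145, p* = 165.5.
At q = 95: demand price = 180 − 0.1·95 = 170.5; supply price = 107.5 + 0.4·95 = 145.5.
Δq = 145 − 95 = 50; wedge = 170.5 − 145.5 = 25.
Deadweight loss = ½ × 50 × 25 = €625 million.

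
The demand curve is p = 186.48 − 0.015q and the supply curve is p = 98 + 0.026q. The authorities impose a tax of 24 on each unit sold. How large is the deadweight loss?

7024.39

Competitive equilibrium: 186.48 − 0.015q = 98 + 0.026q → q* = 2158.0488, p* = 154.1093.
With the tax, the buyer price exceeds the seller price by 24: (186.48 − 0.015q) − (98 + 0.026q) = 24 → q' = 1572.6829.
Δq = 2158.0488 − 1572.6829 = 585.3659; the wedge equals the tax, 24.
DWL = ½ × 585.3659 × 24 = 7024.39.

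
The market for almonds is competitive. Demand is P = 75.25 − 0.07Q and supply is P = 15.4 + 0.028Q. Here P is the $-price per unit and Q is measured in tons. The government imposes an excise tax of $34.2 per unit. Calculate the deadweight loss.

Competitive equilibrium: 75.25 − 0.07Q = 15.4 + 0.028Q → Q* = 610.7143, P* = 32.5.
With the tax, the buyer price exceeds the seller price by 34.2: (75.25 − 0.07Q) − (15.4 + 0.028Q) = 34.2 → Q' = 261.7347.
ΔQ = 610.7143 − 261.7347 = 348.9796; the wedge equals the tax, 34.2.
DWL = ½ × 348.9796 × 34.2 = $5967.55.

$5967.55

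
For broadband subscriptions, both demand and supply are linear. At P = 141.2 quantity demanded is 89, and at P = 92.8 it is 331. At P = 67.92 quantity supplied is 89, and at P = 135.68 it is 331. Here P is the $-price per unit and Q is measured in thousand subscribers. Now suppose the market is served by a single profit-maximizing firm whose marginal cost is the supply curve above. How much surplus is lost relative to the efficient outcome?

$1212.51 thousand

Demand slope = (92.8 − 141.2)/(331 − 89) = −0.2, so P = 159 − 0.2Q.
Supply slope = (135.68 − 67.92)/(331 − 89) = 0.28, so P = 43 + 0.28Q.
Competitive equilibrium: 159 − 0.2Q = 43 + 0.28Q → Q* = 241.66667, P* = 110.66667.
Marginal revenue: MR = 159 − 0.4Q. Set MR = MC: 159 − 0.4Q = 43 + 0.28Q → Q_m = 170.58824.
Price P_m = 159 − 0.2·170.58824 = 124.88235; MC(Q_m) = 43 + 0.28·170.58824 = 90.76471.
Competitive Q* = 241.66667, so ΔQ = 71.07843; wedge = 124.88235 − 90.76471 = 34.11764.
Welfare loss = ½ × 71.07843 × 34.11764 = $1212.51 thousand.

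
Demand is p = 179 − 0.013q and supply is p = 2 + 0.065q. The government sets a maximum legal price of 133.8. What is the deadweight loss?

2275.29

Competitive equilibrium: 179 − 0.013q = 2 + 0.065q → q* = 2269.2308, p* = 149.5.
At the ceiling p = 133.8, quantity supplied = (133.8 − 2)/0.065 = 2027.6923.
Willingness to pay at q' = 2027.6923: 179 − 0.013·2027.6923 = 152.64.
Δq = 2269.2308 − 2027.6923 = 241.5385; wedge = 152.64 − 133.8 = 18.84.
The triangle = ½ × 241.5385 × 18.84 = 2275.29.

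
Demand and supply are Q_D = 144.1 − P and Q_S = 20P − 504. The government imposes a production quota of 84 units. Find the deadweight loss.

In inverse form: demand P = 144.1 − Q, supply P = 25.2 + 0.05Q.
Competitive equilibrium: 144.1 − Q = 25.2 + 0.05Q → Q* = 113.2381, P* = 30.8619.
At Q = 84: demand price = 144.1 − 1·84 = 60.1; supply price = 25.2 + 0.05·84 = 29.4.
ΔQ = 113.2381 − 84 = 29.2381; wedge = 60.1 − 29.4 = 30.7.
Deadweight loss = ½ × 29.2381 × 30.7 = 448.80.

448.80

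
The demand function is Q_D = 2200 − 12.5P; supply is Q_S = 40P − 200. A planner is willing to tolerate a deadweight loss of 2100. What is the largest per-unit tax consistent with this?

In inverse form: demand P = 176 − 0.08Q, supply P = 5 + 0.025Q.
Competitive equilibrium: 176 − 0.08Q = 5 + 0.025Q → Q* = 1628.5714, P* = 45.7143.
A tax t gives ΔQ = t/0.105 and wedge t, so DWL = t²/0.21.
t²/0.21 = 2100 → t² = 441 → t = 21.

21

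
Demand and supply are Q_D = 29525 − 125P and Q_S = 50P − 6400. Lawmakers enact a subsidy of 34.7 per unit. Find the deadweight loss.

21501.61

In inverse form: demand P = 236.2 − 0.008Q, supply P = 128 + 0.02Q.
Competitive equilibrium: 236.2 − 0.008Q = 128 + 0.02Q → Q* = 3864.2857, P* = 205.2857.
The subsidy lowers effective supply by 34.7: P = 93.3 + 0.02Q.
New quantity: 236.2 − 0.008Q = 93.3 + 0.02Q → Q' = 5103.5714.
Overproduction ΔQ = 5103.5714 − 3864.2857 = 1239.2857; wedge = subsidy = 34.7.
Deadweight loss = ½ × 1239.2857 × 34.7 = 21501.61.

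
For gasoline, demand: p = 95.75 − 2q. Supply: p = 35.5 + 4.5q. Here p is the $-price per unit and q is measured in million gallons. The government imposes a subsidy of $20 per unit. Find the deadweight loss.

$30.77 million

Competitive equilibrium: 95.75 − 2q = 35.5 + 4.5q → q* = 9.2692, p* = 77.2115.
The subsidy lowers effective supply by 20: p = 15.5 + 4.5q.
New quantity: 95.75 − 2q = 15.5 + 4.5q → q' = 12.3462.
Overproduction Δq = 12.3462 − 9.2692 = 3.077; wedge = subsidy = 20.
DWL = ½ × 3.077 × 20 = $30.77 million.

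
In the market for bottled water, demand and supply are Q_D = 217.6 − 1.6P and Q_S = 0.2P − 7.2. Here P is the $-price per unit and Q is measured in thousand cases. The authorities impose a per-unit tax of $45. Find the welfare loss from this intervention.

$180 thousand

In inverse form: demand P = 136 − 0.625Q, supply P = 36 + 5Q.
Competitive equilibrium: 136 − 0.625Q = 36 + 5Q → Q* = 17.7778, P* = 124.8889.
With the tax, the buyer price exceeds the seller price by 45: (136 − 0.625Q) − (36 + 5Q) = 45 → Q' = 9.7778.
ΔQ = 17.7778 − 9.7778 = 8; the wedge equals the tax, 45.
DWL = ½ × 8 × 45 = $180 thousand.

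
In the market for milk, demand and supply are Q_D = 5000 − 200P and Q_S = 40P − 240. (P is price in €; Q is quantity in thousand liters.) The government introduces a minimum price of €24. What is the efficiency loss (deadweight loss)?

€2816.67 thousand

In inverse form: demand P = 25 − 0.005Q, supply P = 6 + 0.025Q.
Competitive equilibrium: 25 − 0.005Q = 6 + 0.025Q → Q* = 633.3333, P* = 21.8333.
At the floor P = 24, quantity demanded = (25 − 24)/0.005 = 200.
Sellers' marginal cost at Q' = 200: 6 + 0.025·200 = 11.
ΔQ = 633.3333 − 200 = 433.3333; wedge = 24 − 11 = 13.
The triangle = ½ × 433.3333 × 13 = €2816.67 thousand.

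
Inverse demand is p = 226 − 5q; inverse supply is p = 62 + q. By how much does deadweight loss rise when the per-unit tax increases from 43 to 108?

Competitive equilibrium: 226 − 5q = 62 + q → q* = 27.3333, p* = 89.3333.
For a per-unit tax t: Δq = t/6, so DWL = ½·t·(t/6) = t²/12.
At t = 43: DWL = 154.083. At t = 108: DWL = 972.
Increase = 972 − 154.083 = 817.92.

817.92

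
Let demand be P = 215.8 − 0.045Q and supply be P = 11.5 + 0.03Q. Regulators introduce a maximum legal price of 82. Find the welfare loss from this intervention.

5245.35

Competitive equilibrium: 215.8 − 0.045Q = 11.5 + 0.03Q → Q* = 2724, P* = 93.22.
At the ceiling P = 82, quantity supplied = (82 − 11.5)/0.03 = 2350.
Willingness to pay at Q' = 2350: 215.8 − 0.045·2350 = 110.05.
ΔQ = 2724 − 2350 = 374; wedge = 110.05 − 82 = 28.05.
Welfare loss = ½ × 374 × 28.05 = 5245.35.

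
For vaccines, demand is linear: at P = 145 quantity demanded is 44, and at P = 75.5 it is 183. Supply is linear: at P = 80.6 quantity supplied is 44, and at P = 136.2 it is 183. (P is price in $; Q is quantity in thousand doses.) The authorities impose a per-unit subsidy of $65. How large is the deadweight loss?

$2347.22 thousand

Demand slope = (75.5 − 145)/(183 − 44) = −0.5, so P = 167 − 0.5Q.
Supply slope = (136.2 − 80.6)/(183 − 44) = 0.4, so P = 63 + 0.4Q.
Competitive equilibrium: 167 − 0.5Q = 63 + 0.4Q → Q* = 115.5556, P* = 109.2222.
The subsidy lowers effective supply by 65: P = 0.4Q − 2.
New quantity: 167 − 0.5Q = 0.4Q − 2 → Q' = 187.7778.
Overproduction ΔQ = 187.7778 − 115.5556 = 72.2222; wedge = subsidy = 65.
Welfare loss = ½ × 72.2222 × 65 = $2347.22 thousand.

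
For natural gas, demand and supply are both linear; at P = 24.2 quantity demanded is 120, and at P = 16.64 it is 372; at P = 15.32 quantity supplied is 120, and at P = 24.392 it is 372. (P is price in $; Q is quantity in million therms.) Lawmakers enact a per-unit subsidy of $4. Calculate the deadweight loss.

$121.21 million

Demand slope = (16.64 − 24.2)/(372 − 120) = −0.03, so P = 27.8 − 0.03Q.
Supply slope = (24.392 − 15.32)/(372 − 120) = 0.036, so P = 11 + 0.036Q.
Competitive equilibrium: 27.8 − 0.03Q = 11 + 0.036Q → Q* = 254.5455, P* = 20.1636.
The subsidy lowers effective supply by 4: P = 7 + 0.036Q.
New quantity: 27.8 − 0.03Q = 7 + 0.036Q → Q' = 315.1515.
Overproduction ΔQ = 315.1515 − 254.5455 = 60.606; wedge = subsidy = 4.
DWL = ½ × 60.606 × 4 = $121.21 million.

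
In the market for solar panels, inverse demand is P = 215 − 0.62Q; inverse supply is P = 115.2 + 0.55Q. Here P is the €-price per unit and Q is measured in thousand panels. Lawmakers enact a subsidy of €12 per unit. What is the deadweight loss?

€61.54 thousand

Competitive equilibrium: 215 − 0.62Q = 115.2 + 0.55Q → Q* = 85.2991, P* = 162.1145.
The subsidy lowers effective supply by 12: P = 103.2 + 0.55Q.
New quantity: 215 − 0.62Q = 103.2 + 0.55Q → Q' = 95.5556.
Overproduction ΔQ = 95.5556 − 85.2991 = 10.2565; wedge = subsidy = 12.
Deadweight loss = ½ × 10.2565 × 12 = €61.54 thousand.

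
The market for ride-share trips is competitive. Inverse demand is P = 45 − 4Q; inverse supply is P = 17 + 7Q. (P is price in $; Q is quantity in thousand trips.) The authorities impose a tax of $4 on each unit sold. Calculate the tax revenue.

Competitive equilibrium: 45 − 4Q = 17 + 7Q → Q* = 2.5455, P* = 34.8182.
With the tax, the buyer price exceeds the seller price by 4: (45 − 4Q) − (17 + 7Q) = 4 → Q' = 2.1818.
Tax revenue = 4 × 2.1818 = $8.73 thousand.

$8.73 thousand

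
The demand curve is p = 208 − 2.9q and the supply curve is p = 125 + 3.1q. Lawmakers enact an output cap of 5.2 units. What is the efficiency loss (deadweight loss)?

223.60

Competitive equilibrium: 208 − 2.9q = 125 + 3.1q → q* = 13.8333, p* = 167.8833.
At q = 5.2: demand price = 208 − 2.9·5.2 = 192.92; supply price = 125 + 3.1·5.2 = 141.12.
Δq = 13.8333 − 5.2 = 8.6333; wedge = 192.92 − 141.12 = 51.8.
DWL = ½ × 8.6333 × 51.8 = 223.60.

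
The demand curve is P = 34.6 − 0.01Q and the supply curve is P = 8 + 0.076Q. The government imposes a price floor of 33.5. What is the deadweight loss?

Competitive equilibrium: 34.6 − 0.01Q = 8 + 0.076Q → Q* = 309.3023, P* = 31.507.
At the floor P = 33.5, quantity demanded = (34.6 − 33.5)/0.01 = 110.
Sellers' marginal cost at Q' = 110: 8 + 0.076·110 = 16.36.
ΔQ = 309.3023 − 110 = 199.3023; wedge = 33.5 − 16.36 = 17.14.
Welfare loss = ½ × 199.3023 × 17.14 = 1708.02.

1708.02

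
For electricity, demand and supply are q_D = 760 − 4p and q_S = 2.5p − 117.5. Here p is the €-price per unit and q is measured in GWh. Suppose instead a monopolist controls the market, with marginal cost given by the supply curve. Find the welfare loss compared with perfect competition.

€1213.73

In inverse form: demand p = 190 − 0.25q, supply p = 47 + 0.4q.
Competitive equilibrium: 190 − 0.25q = 47 + 0.4q → q* = 220, p* = 135.
Marginal revenue: MR = 190 − 0.5q. Set MR = MC: 190 − 0.5q = 47 + 0.4q → q_m = 158.8889.
Price p_m = 190 − 0.25·158.8889 = 150.2778; MC(q_m) = 47 + 0.4·158.8889 = 110.5556.
Competitive q* = 220, so Δq = 61.1111; wedge = 150.2778 − 110.5556 = 39.7222.
Deadweight loss = ½ × 61.1111 × 39.7222 = €1213.73.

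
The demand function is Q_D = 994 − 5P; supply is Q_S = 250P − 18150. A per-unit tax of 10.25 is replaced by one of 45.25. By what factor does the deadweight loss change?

In inverse form: demand P = 198.8 − 0.2Q, supply P = 72.6 + 0.004Q.
Competitive equilibrium: 198.8 − 0.2Q = 72.6 + 0.004Q → Q* = 618.6275, P* = 75.0745.
For a per-unit tax t: ΔQ = t/0.204, so DWL = ½·t·(t/0.204) = t²/0.408.
At t = 10.25: DWL = 257.506. At t = 45.25: DWL = 5018.536.
Ratio = (45.25/10.25)² = 19.489.

19.489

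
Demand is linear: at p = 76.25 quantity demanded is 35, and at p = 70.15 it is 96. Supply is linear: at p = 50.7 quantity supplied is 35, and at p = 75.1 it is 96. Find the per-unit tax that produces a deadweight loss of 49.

7

Demand slope = (70.15 − 76.25)/(96 − 35) = −0.1, so p = 79.75 − 0.1q.
Supply slope = (75.1 − 50.7)/(96 − 35) = 0.4, so p = 36.7 + 0.4q.
Competitive equilibrium: 79.75 − 0.1q = 36.7 + 0.4q → q* = 86.1, p* = 71.14.
A tax t gives Δq = t/0.5 and wedge t, so DWL = t²/1.
t²/1 = 49 → t² = 49 → t = 7.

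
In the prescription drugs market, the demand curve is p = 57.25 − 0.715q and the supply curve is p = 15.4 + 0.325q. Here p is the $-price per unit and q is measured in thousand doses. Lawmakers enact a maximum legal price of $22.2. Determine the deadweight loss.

$194.04 thousand

Competitive equilibrium: 57.25 − 0.715q = 15.4 + 0.325q → q* = 40.2404, p* = 28.4781.
At the ceiling p = 22.2, quantity supplied = (22.2 − 15.4)/0.325 = 20.9231.
Willingness to pay at q' = 20.9231: 57.25 − 0.715·20.9231 = 42.29.
Δq = 40.2404 − 20.9231 = 19.3173; wedge = 42.29 − 22.2 = 20.09.
Deadweight loss = ½ × 19.3173 × 20.09 = $194.04 thousand.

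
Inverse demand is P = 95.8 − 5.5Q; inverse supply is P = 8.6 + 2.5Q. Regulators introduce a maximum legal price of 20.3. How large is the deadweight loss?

154.75

Competitive equilibrium: 95.8 − 5.5Q = 8.6 + 2.5Q → Q* = 10.9, P* = 35.85.
At the ceiling P = 20.3, quantity supplied = (20.3 − 8.6)/2.5 = 4.68.
Willingness to pay at Q' = 4.68: 95.8 − 5.5·4.68 = 70.06.
ΔQ = 10.9 − 4.68 = 6.22; wedge = 70.06 − 20.3 = 49.76.
DWL = ½ × 6.22 × 49.76 = 154.75.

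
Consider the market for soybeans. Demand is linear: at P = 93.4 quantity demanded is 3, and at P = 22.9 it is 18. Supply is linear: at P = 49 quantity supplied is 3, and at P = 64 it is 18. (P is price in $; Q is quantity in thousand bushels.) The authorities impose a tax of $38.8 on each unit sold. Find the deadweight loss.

$132.06 thousand

Demand slope = (22.9 − 93.4)/(18 − 3) = −4.7, so P = 107.5 − 4.7Q.
Supply slope = (64 − 49)/(18 − 3) = 1, so P = 46 + Q.
Competitive equilibrium: 107.5 − 4.7Q = 46 + Q → Q* = 10.7895, P* = 56.7895.
With the tax, the buyer price exceeds the seller price by 38.8: (107.5 − 4.7Q) − (46 + Q) = 38.8 → Q' = 3.9825.
ΔQ = 10.7895 − 3.9825 = 6.807; the wedge equals the tax, 38.8.
DWL = ½ × 6.807 × 38.8 = $132.06 thousand.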